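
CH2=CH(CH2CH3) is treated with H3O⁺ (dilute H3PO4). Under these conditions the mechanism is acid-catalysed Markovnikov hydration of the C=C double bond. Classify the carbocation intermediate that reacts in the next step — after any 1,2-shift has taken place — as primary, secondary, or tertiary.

secondary

Step 1: Electrophilic addition begins with the π(C=C) electrons forming a bond to the proton of H3O⁺. Following Markovnikov's rule, the resulting cation is secondary. H2O is released.
No single 1,2-shift to an adjacent carbon would give a more-substituted cation, so no rearrangement occurs.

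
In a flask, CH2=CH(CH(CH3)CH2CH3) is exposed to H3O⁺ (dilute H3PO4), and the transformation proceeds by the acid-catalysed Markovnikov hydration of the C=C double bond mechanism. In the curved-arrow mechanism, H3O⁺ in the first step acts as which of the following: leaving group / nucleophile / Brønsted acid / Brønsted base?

Brønsted acid

Step 1: Electrophilic addition begins with the π(C=C) electrons forming a bond to the proton of H3O⁺. Following Markovnikov's rule, the resulting cation is secondary. H2O is released.
H3O⁺ in the first step donates a proton in a proton-transfer step — a Brønsted acid.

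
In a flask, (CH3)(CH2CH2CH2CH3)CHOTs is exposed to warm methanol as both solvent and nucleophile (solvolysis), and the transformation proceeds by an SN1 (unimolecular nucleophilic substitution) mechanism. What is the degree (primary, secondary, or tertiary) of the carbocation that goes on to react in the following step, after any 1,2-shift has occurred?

secondary

Step 1: The C–O bond breaks with both electrons going to the tosylate; TsO⁻ leaves and a secondary carbocation remains.
No single 1,2-shift to an adjacent carbon would give a more-substituted cation, so no rearrangement occurs.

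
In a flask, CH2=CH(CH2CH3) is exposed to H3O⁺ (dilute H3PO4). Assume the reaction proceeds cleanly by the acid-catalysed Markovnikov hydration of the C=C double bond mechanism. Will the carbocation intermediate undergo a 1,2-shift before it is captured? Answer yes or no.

The first-formed carbocation is secondary.
No single 1,2-shift to an adjacent carbon would produce a more-substituted cation than the one already present, so no rearrangement occurs.

no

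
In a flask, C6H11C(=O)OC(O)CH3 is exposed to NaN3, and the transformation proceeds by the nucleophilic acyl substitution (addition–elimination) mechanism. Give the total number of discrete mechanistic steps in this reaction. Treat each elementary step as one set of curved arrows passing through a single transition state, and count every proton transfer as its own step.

Step 1: A lone pair on the N of N3⁻ attacks the electrophilic acyl carbon; the π(C=O) electrons move onto oxygen, giving a tetrahedral intermediate.
Step 2: Collapse of the tetrahedral intermediate: the alkoxide oxygen pushes its lone pair back to re-form C=O while CH3CO2⁻ leaves.
Total: 2 elementary steps.

2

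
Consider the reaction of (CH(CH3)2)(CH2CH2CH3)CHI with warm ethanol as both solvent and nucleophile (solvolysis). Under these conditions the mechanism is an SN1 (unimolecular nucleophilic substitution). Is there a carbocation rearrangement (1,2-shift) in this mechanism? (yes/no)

The first-formed carbocation is secondary.
The adjacent isopropyl carbon already bears 2 other carbon substituents and has a hydrogen to migrate; after a 1,2-hydride shift from that carbon the positive charge sits on a tertiary centre.
Tertiary is more stable than secondary, so the shift occurs.

yes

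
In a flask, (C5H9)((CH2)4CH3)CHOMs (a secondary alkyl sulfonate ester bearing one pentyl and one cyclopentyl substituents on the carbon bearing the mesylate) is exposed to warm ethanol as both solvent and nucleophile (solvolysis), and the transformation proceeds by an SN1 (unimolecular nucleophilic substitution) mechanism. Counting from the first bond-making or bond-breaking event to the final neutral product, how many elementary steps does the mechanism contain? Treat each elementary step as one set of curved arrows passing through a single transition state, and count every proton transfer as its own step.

Step 1: The C–O bond breaks with both electrons going to the mesylate; MsO⁻ leaves and a secondary carbocation remains.
Step 2: Carbocation rearrangement: a 1,2-hydride shift from the adjacent cyclopentyl carbon converts the initially-formed secondary cation into the more stable tertiary cation.
Step 3: CH3CH2OH donates an oxygen lone pair into the empty p orbital of the cation, giving a protonated ether (an oxonium ion).
Step 4: Deprotonation of the oxonium oxygen by solvent ethanol yields the neutral ether.
Total: 4 elementary steps.

4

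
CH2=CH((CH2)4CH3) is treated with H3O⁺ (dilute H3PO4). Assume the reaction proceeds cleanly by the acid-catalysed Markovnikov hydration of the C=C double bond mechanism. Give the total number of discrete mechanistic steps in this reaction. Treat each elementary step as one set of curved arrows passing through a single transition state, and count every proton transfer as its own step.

3

Step 1: The π electrons of the C=C bond attack a proton of H3O⁺; Markovnikov addition places the new C–H on the less-substituted alkene carbon, so the positive charge ends up on the more-substituted carbon — a secondary carbocation. H2O is released.
(No 1,2-shift: no single shift to an adjacent carbon would give a more stable cation.)
Step 2: Nucleophilic capture of the cation by H2O produces the protonated alcohol (an oxonium ion).
Step 3: Proton transfer from the O–H of the oxonium ion to H2O completes the catalytic cycle and yields the alcohol.
Total: 3 elementary steps.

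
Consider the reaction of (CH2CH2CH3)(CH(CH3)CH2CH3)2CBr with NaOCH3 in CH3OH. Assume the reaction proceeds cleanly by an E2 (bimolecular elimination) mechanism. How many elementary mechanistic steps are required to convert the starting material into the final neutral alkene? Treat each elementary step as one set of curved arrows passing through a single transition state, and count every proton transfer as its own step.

1

Step 1: Concerted anti-periplanar elimination: CH3O⁻ abstracts a β-H while Br⁻ leaves, and the C–H electrons become the new C=C π bond — all in a single transition state.
Total: 1 elementary step.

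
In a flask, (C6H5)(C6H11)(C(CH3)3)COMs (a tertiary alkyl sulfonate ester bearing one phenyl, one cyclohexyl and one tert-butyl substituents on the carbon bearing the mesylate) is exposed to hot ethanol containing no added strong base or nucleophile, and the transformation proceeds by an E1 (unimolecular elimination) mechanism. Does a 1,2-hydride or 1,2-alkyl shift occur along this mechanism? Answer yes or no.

The first-formed carbocation is tertiary.
No single 1,2-shift to an adjacent carbon would produce a more-substituted cation than the one already present, so no rearrangement occurs.

no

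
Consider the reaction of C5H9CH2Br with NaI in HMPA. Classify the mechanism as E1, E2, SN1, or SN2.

SN2

Conditions: a primary substrate with a strong nucleophile in the polar aprotic solvent HMPA.
These conditions are the textbook signature of the SN2 pathway.
An unhindered substrate with a strong nucleophile in a polar aprotic solvent favours one-step backside displacement.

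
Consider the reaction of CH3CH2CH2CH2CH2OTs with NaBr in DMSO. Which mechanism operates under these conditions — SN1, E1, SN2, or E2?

SN2

Conditions: a primary substrate with a strong nucleophile in the polar aprotic solvent DMSO.
These conditions are the textbook signature of the SN2 pathway.
An unhindered substrate with a strong nucleophile in a polar aprotic solvent favours one-step backside displacement.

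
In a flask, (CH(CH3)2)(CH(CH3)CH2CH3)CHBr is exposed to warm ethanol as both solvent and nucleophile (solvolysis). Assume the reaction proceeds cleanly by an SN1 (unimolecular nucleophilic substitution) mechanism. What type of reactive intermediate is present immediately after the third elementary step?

Step 1: Ionisation: the C–Br σ-bond cleaves heterolytically; both bonding electrons depart with Br⁻, leaving a secondary carbocation at the α-carbon.
Step 2: A hydride (H with its bonding pair) migrates from the adjacent sec-butyl carbon to the cationic centre — a 1,2-hydride shift — upgrading the secondary cation to a tertiary one.
Step 3: CH3CH2OH donates an oxygen lone pair into the empty p orbital of the cation, giving a protonated ether (an oxonium ion).
After step 3 the species present is an oxonium ion.

oxonium ion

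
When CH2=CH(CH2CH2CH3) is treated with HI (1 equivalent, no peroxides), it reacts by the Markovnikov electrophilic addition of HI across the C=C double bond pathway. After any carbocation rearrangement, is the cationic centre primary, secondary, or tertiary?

secondary

Step 1: The π electrons of the C=C bond attack a proton of HI; Markovnikov addition places the new C–H on the less-substituted alkene carbon, so the positive charge ends up on the more-substituted carbon — a secondary carbocation. The H–I bond breaks heterolytically, releasing I⁻.
No single 1,2-shift to an adjacent carbon would give a more-substituted cation, so no rearrangement occurs.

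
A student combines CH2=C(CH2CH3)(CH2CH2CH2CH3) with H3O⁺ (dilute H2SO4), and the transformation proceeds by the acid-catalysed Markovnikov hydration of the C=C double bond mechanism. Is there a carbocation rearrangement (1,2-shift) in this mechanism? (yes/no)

The first-formed carbocation is tertiary.
No single 1,2-shift to an adjacent carbon would produce a more-substituted cation than the one already present, so no rearrangement occurs.

no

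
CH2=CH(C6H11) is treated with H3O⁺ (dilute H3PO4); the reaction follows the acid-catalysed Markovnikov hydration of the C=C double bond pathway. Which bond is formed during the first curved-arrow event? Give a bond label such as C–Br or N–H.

Step 1: The π electrons of the C=C bond attack a proton of H3O⁺; Markovnikov addition places the new C–H on the less-substituted alkene carbon, so the positive charge ends up on the more-substituted carbon — a secondary carbocation. H2O is released.
The bond formed in this step is the C–H bond.

C–H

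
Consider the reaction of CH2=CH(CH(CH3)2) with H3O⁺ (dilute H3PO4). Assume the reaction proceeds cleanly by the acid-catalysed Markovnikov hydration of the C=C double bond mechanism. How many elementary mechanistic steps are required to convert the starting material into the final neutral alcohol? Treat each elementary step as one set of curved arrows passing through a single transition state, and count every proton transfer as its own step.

4

Step 1: Electrophilic addition begins with the π(C=C) electrons forming a bond to the proton of H3O⁺. Following Markovnikov's rule, the resulting cation is secondary. H2O is released.
Step 2: A 1,2-hydride shift from the adjacent isopropyl carbon moves the positive charge from the secondary centre to an adjacent carbon, generating a more stable tertiary carbocation.
Step 3: Water acts as the nucleophile: an oxygen lone pair bonds to the cationic carbon, giving an oxonium-ion intermediate.
Step 4: Deprotonation of the oxonium ion by a water molecule delivers the neutral alcohol and regenerates the acid catalyst.
Total: 4 elementary steps.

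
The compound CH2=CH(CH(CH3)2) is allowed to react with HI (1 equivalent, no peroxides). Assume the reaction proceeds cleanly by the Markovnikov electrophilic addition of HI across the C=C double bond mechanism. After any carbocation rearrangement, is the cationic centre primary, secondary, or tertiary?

Step 1: Electrophilic addition begins with the π(C=C) electrons forming a bond to the proton of HI. Following Markovnikov's rule, the resulting cation is secondary. The H–I bond breaks heterolytically, releasing I⁻.
Step 2: Carbocation rearrangement: a 1,2-hydride shift from the adjacent isopropyl carbon converts the initially-formed secondary cation into the more stable tertiary cation.
The cation rearranges from secondary to tertiary via a 1,2-hydride shift from the adjacent isopropyl carbon; the tertiary cation is what reacts next.

tertiary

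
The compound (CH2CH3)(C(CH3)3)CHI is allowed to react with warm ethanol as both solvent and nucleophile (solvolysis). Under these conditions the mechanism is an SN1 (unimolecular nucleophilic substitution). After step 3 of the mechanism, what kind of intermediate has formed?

Step 1: The C–I bond breaks with both electrons going to the iodide; I⁻ leaves and a secondary carbocation remains.
Step 2: A methyl group with its bonding pair migrates from the adjacent tert-butyl carbon to the cationic centre — a 1,2-methyl shift — upgrading the secondary cation to a tertiary one.
Step 3: CH3CH2OH donates an oxygen lone pair into the empty p orbital of the cation, giving a protonated ether (an oxonium ion).
After step 3 the species present is an oxonium ion.

oxonium ion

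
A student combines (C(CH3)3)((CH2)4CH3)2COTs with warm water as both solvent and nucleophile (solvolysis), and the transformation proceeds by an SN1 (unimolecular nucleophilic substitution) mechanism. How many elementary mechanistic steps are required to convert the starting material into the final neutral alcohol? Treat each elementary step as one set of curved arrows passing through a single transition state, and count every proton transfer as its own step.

3

Step 1: Ionisation: the C–O σ-bond cleaves heterolytically; both bonding electrons depart with TsO⁻, leaving a tertiary carbocation at the α-carbon.
(No 1,2-shift: no single shift to an adjacent carbon would give a more stable cation.)
Step 2: H2O donates an oxygen lone pair into the empty p orbital of the cation, giving a protonated alcohol (an oxonium ion).
Step 3: Deprotonation of the oxonium oxygen by solvent water yields the neutral alcohol.
Total: 3 elementary steps.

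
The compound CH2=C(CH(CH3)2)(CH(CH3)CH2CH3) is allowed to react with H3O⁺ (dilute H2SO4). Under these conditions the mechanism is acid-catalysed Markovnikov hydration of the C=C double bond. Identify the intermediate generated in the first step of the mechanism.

Step 1: Electrophilic addition begins with the π(C=C) electrons forming a bond to the proton of H3O⁺. Following Markovnikov's rule, the resulting cation is tertiary. H2O is released.
After step 1 the species present is a tertiary carbocation.

tertiary carbocation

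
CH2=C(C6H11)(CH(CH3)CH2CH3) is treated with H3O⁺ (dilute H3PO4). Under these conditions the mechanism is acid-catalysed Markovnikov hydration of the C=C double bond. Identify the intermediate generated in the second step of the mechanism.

Step 1: The π electrons of the C=C bond attack a proton of H3O⁺; Markovnikov addition places the new C–H on the less-substituted alkene carbon, so the positive charge ends up on the more-substituted carbon — a tertiary carbocation. H2O is released.
Step 2: A lone pair on the oxygen of H2O attacks the carbocation, forming a C–O bond and an oxonium ion (a protonated alcohol).
After step 2 the species present is an oxonium ion.

oxonium ion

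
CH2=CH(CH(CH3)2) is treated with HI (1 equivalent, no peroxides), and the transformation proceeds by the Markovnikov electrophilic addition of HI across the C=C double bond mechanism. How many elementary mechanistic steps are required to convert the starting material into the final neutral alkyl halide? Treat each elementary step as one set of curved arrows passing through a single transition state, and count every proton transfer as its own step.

Step 1: Electrophilic addition begins with the π(C=C) electrons forming a bond to the proton of HI. Following Markovnikov's rule, the resulting cation is secondary. The H–I bond breaks heterolytically, releasing I⁻.
Step 2: Carbocation rearrangement: a 1,2-hydride shift from the adjacent isopropyl carbon converts the initially-formed secondary cation into the more stable tertiary cation.
Step 3: I⁻ captures the cation: a lone pair on I⁻ fills the empty p orbital, producing the alkyl halide product.
Total: 3 elementary steps.

3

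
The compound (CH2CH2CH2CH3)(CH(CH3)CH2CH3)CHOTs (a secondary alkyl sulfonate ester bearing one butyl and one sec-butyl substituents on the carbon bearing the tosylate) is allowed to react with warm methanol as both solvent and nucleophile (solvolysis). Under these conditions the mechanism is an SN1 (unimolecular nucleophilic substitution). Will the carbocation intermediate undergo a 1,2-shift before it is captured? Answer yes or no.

yes

The first-formed carbocation is secondary.
The adjacent sec-butyl carbon already bears 2 other carbon substituents and has a hydrogen to migrate; after a 1,2-hydride shift from that carbon the positive charge sits on a tertiary centre.
Tertiary is more stable than secondary, so the shift occurs.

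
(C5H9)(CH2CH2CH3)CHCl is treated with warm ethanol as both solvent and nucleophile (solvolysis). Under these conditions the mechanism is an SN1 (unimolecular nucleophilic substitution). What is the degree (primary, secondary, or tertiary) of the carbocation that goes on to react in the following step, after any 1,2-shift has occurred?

tertiary

Step 1: Rate-determining heterolysis of the C–Cl bond gives Cl⁻ and a secondary carbocation.
Step 2: Carbocation rearrangement: a 1,2-hydride shift from the adjacent cyclopentyl carbon converts the initially-formed secondary cation into the more stable tertiary cation.
The cation rearranges from secondary to tertiary via a 1,2-hydride shift from the adjacent cyclopentyl carbon; the tertiary cation is what reacts next.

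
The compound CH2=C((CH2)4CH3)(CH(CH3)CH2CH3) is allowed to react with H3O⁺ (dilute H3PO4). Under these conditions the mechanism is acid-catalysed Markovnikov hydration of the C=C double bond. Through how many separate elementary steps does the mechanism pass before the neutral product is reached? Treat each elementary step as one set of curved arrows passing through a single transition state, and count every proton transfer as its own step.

3

Step 1: Protonation of the alkene by H3O⁺: the π bond acts as the nucleophile and picks up H⁺, giving the more stable (Markovnikov) tertiary carbocation. H2O is released.
(No 1,2-shift: no single shift to an adjacent carbon would give a more stable cation.)
Step 2: Water acts as the nucleophile: an oxygen lone pair bonds to the cationic carbon, giving an oxonium-ion intermediate.
Step 3: Proton transfer from the O–H of the oxonium ion to H2O completes the catalytic cycle and yields the alcohol.
Total: 3 elementary steps.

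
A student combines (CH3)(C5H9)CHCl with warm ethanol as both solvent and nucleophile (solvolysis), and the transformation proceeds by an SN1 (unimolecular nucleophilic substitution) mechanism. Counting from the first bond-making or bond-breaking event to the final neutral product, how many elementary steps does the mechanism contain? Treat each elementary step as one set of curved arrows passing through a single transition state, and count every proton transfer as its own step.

Step 1: Rate-determining heterolysis of the C–Cl bond gives Cl⁻ and a secondary carbocation.
Step 2: Carbocation rearrangement: a 1,2-hydride shift from the adjacent cyclopentyl carbon converts the initially-formed secondary cation into the more stable tertiary cation.
Step 3: A lone pair on the oxygen of CH3CH2OH attacks the carbocation, forming a new C–O σ-bond and an oxonium ion.
Step 4: Deprotonation of the oxonium oxygen by solvent ethanol yields the neutral ether.
Total: 4 elementary steps.

4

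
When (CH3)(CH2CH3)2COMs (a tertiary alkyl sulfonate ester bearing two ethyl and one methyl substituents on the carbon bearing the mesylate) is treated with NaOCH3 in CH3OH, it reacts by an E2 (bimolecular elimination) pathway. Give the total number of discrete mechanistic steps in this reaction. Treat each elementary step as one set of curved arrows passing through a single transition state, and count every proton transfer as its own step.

Step 1: The strong base CH3O⁻ removes a β-hydrogen; in the same concerted event the electrons of the breaking C–H bond form the new π(C=C) bond and the C–O σ-bond breaks, expelling MsO⁻. Anti-periplanar geometry; one transition state.
Total: 1 elementary step.

1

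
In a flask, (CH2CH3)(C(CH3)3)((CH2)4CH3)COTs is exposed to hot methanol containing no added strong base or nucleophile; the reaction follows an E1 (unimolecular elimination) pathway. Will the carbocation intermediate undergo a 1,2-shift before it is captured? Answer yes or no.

no

The first-formed carbocation is tertiary.
No single 1,2-shift to an adjacent carbon would produce a more-substituted cation than the one already present, so no rearrangement occurs.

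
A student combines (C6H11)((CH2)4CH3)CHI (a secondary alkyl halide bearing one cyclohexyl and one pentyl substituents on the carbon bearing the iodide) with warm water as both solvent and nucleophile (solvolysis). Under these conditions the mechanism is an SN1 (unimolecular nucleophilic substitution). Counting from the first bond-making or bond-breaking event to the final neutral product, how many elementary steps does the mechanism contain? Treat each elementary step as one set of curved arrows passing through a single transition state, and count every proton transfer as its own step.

4

Step 1: The C–I bond breaks with both electrons going to the iodide; I⁻ leaves and a secondary carbocation remains.
Step 2: Carbocation rearrangement: a 1,2-hydride shift from the adjacent cyclohexyl carbon converts the initially-formed secondary cation into the more stable tertiary cation.
Step 3: H2O donates an oxygen lone pair into the empty p orbital of the cation, giving a protonated alcohol (an oxonium ion).
Step 4: Deprotonation of the oxonium oxygen by solvent water yields the neutral alcohol.
Total: 4 elementary steps.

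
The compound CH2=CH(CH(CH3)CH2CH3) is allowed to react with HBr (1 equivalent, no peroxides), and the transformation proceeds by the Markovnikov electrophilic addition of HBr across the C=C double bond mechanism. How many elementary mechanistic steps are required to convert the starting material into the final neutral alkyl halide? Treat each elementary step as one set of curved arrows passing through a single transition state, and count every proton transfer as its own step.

Step 1: Protonation of the alkene by HBr: the π bond acts as the nucleophile and picks up H⁺, giving the more stable (Markovnikov) secondary carbocation. The H–Br bond breaks heterolytically, releasing Br⁻.
Step 2: Carbocation rearrangement: a 1,2-hydride shift from the adjacent sec-butyl carbon converts the initially-formed secondary cation into the more stable tertiary cation.
Step 3: The Br⁻ anion donates a lone pair to the carbocation, forming the new C–Br σ-bond and giving the neutral alkyl halide.
Total: 3 elementary steps.

3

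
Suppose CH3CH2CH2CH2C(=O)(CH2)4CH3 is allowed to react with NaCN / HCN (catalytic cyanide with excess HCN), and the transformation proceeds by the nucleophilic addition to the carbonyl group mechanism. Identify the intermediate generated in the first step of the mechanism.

tetrahedral alkoxide intermediate

Step 1: A lone pair / filled orbital on CN⁻ attacks the electrophilic carbonyl carbon; the π(C=O) electrons shift onto oxygen, producing a tetrahedral alkoxide intermediate.
After step 1 the species present is a tetrahedral alkoxide intermediate.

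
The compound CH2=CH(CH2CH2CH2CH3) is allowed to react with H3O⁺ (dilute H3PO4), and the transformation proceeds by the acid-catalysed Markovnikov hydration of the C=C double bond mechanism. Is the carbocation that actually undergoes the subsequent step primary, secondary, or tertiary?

Step 1: The π electrons of the C=C bond attack a proton of H3O⁺; Markovnikov addition places the new C–H on the less-substituted alkene carbon, so the positive charge ends up on the more-substituted carbon — a secondary carbocation. H2O is released.
No single 1,2-shift to an adjacent carbon would give a more-substituted cation, so no rearrangement occurs.

secondary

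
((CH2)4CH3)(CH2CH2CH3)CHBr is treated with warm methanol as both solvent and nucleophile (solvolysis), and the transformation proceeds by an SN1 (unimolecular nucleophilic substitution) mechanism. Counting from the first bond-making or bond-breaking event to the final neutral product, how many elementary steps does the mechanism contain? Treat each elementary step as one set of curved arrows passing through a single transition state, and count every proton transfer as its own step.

3

Step 1: The C–Br bond breaks with both electrons going to the bromide; Br⁻ leaves and a secondary carbocation remains.
(No 1,2-shift: no single shift to an adjacent carbon would give a more stable cation.)
Step 2: CH3OH donates an oxygen lone pair into the empty p orbital of the cation, giving a protonated ether (an oxonium ion).
Step 3: Deprotonation of the oxonium oxygen by solvent methanol yields the neutral ether.
Total: 3 elementary steps.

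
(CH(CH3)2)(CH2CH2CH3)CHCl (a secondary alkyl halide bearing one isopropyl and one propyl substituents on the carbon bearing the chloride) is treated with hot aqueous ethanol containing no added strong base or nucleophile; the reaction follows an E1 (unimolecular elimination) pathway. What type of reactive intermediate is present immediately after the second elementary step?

Step 1: The C–Cl bond breaks with both electrons going to the chloride; Cl⁻ leaves and a secondary carbocation remains.
Step 2: A 1,2-hydride shift from the adjacent isopropyl carbon moves the positive charge from the secondary centre to an adjacent carbon, generating a more stable tertiary carbocation.
After step 2 the species present is a tertiary carbocation.

tertiary carbocation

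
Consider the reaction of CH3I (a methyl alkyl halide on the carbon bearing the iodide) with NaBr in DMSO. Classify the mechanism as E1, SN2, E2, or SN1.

SN2

Conditions: a methyl substrate with a strong nucleophile in the polar aprotic solvent DMSO.
These conditions are the textbook signature of the SN2 pathway.
An unhindered substrate with a strong nucleophile in a polar aprotic solvent favours one-step backside displacement.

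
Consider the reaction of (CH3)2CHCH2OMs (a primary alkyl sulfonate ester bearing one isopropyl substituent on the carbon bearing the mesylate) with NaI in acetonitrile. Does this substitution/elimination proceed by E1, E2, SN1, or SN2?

SN2

Conditions: a primary substrate with a strong nucleophile in the polar aprotic solvent acetonitrile.
These conditions are the textbook signature of the SN2 pathway.
An unhindered substrate with a strong nucleophile in a polar aprotic solvent favours one-step backside displacement.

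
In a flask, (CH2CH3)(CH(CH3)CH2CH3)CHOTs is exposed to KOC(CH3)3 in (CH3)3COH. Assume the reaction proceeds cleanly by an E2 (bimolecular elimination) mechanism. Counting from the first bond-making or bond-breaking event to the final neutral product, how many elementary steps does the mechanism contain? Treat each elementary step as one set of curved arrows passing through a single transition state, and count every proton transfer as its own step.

1

Step 1: Concerted anti-periplanar elimination: (CH3)3CO⁻ abstracts a β-H while TsO⁻ leaves, and the C–H electrons become the new C=C π bond — all in a single transition state.
Total: 1 elementary step.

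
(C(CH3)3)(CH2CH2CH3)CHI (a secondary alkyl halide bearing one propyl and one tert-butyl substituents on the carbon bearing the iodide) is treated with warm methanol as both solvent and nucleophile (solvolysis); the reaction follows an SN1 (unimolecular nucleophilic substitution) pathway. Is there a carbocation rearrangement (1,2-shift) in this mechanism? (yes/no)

yes

The first-formed carbocation is secondary.
The adjacent tert-butyl carbon has no hydrogen but bears methyl groups; migration of one methyl with its bonding pair (a 1,2-methyl shift) places the charge on a tertiary centre.
Tertiary is more stable than secondary, so the shift occurs.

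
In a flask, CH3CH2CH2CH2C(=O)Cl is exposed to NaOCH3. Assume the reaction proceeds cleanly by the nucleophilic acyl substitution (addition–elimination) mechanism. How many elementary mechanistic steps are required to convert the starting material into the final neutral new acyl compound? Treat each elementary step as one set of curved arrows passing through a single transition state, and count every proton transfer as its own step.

2

Step 1: CH3O⁻ adds to the carbonyl carbon; the C=O π electrons shift onto oxygen and a tetrahedral alkoxide intermediate forms.
Step 2: Elimination step: re-formation of the carbonyl π bond drives out Cl⁻, giving the new acyl compound.
Total: 2 elementary steps.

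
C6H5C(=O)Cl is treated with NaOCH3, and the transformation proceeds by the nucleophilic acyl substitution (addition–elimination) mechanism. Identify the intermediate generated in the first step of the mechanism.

tetrahedral intermediate

Step 1: Nucleophilic addition of CH3O⁻ to the acyl carbon breaks the π(C=O) bond and yields a tetrahedral, anionic intermediate.
After step 1 the species present is a tetrahedral intermediate.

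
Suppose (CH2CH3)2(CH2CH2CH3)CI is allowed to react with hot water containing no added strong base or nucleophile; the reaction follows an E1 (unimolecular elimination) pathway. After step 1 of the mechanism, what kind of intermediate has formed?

tertiary carbocation

Step 1: Ionisation: the C–I σ-bond cleaves heterolytically; both bonding electrons depart with I⁻, leaving a tertiary carbocation at the α-carbon.
After step 1 the species present is a tertiary carbocation.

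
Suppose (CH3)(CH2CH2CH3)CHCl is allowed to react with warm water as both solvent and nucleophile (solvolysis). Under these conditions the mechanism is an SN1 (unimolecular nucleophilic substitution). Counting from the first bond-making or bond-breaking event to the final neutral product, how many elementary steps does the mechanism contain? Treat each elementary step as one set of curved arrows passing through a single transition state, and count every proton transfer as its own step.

Step 1: Rate-determining heterolysis of the C–Cl bond gives Cl⁻ and a secondary carbocation.
(No 1,2-shift: no single shift to an adjacent carbon would give a more stable cation.)
Step 2: A lone pair on the oxygen of H2O attacks the carbocation, forming a new C–O σ-bond and an oxonium ion.
Step 3: Proton transfer from the O–H of the oxonium ion to a solvent molecule delivers the neutral alcohol.
Total: 3 elementary steps.

3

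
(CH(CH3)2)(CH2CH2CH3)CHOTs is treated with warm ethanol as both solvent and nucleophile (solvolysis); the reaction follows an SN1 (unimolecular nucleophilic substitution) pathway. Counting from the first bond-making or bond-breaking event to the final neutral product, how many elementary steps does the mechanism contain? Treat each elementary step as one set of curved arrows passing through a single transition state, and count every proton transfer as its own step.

Step 1: Ionisation: the C–O σ-bond cleaves heterolytically; both bonding electrons depart with TsO⁻, leaving a secondary carbocation at the α-carbon.
Step 2: A 1,2-hydride shift from the adjacent isopropyl carbon moves the positive charge from the secondary centre to an adjacent carbon, generating a more stable tertiary carbocation.
Step 3: Nucleophilic capture: the oxygen of CH3CH2OH bonds to the cationic carbon, producing an oxonium-ion intermediate.
Step 4: A second solvent molecule removes the proton on oxygen, giving the neutral ether product.
Total: 4 elementary steps.

4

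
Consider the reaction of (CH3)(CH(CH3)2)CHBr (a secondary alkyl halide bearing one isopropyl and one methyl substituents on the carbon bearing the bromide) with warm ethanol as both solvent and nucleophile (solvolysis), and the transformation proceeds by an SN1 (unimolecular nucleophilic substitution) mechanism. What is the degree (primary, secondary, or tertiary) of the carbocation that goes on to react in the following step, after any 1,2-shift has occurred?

tertiary

Step 1: The C–Br bond breaks with both electrons going to the bromide; Br⁻ leaves and a secondary carbocation remains.
Step 2: A 1,2-hydride shift from the adjacent isopropyl carbon moves the positive charge from the secondary centre to an adjacent carbon, generating a more stable tertiary carbocation.
The cation rearranges from secondary to tertiary via a 1,2-hydride shift from the adjacent isopropyl carbon; the tertiary cation is what reacts next.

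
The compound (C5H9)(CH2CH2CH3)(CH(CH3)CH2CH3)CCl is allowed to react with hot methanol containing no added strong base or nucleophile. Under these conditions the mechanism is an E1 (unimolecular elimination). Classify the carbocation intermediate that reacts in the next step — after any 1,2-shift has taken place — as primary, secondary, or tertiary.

Step 1: The C–Cl bond breaks with both electrons going to the chloride; Cl⁻ leaves and a tertiary carbocation remains.
No single 1,2-shift to an adjacent carbon would give a more-substituted cation, so no rearrangement occurs.

tertiary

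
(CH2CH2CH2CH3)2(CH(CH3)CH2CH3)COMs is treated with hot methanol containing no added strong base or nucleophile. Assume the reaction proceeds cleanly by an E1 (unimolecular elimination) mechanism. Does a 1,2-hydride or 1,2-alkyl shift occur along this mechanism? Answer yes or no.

The first-formed carbocation is tertiary.
No single 1,2-shift to an adjacent carbon would produce a more-substituted cation than the one already present, so no rearrangement occurs.

no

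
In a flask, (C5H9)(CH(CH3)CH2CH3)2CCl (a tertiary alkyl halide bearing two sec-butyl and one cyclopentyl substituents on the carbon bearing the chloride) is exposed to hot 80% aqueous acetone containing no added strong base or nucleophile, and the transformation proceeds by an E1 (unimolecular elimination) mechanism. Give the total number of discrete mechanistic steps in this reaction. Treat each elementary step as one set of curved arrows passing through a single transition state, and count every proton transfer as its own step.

Step 1: Rate-determining heterolysis of the C–Cl bond gives Cl⁻ and a tertiary carbocation.
(No 1,2-shift: no single shift to an adjacent carbon would give a more stable cation.)
Step 2: A weak base (a water molecule from the solvent) removes a proton from a carbon adjacent to the cationic centre; the electrons of that C–H bond become the new π(C=C) bond, giving the alkene.
Total: 2 elementary steps.

2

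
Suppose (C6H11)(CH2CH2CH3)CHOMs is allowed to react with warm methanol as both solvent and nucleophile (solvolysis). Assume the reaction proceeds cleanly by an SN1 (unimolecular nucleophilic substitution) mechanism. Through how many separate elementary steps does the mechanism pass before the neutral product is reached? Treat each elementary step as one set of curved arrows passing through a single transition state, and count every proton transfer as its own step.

Step 1: The C–O bond breaks with both electrons going to the mesylate; MsO⁻ leaves and a secondary carbocation remains.
Step 2: A 1,2-hydride shift from the adjacent cyclohexyl carbon moves the positive charge from the secondary centre to an adjacent carbon, generating a more stable tertiary carbocation.
Step 3: A lone pair on the oxygen of CH3OH attacks the carbocation, forming a new C–O σ-bond and an oxonium ion.
Step 4: A second solvent molecule removes the proton on oxygen, giving the neutral ether product.
Total: 4 elementary steps.

4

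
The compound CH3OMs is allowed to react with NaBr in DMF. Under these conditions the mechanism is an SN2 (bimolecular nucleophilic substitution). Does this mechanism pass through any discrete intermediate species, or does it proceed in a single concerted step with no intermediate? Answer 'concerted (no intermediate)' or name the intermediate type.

Br⁻ attacks the back face of the α-carbon while MsO⁻ departs with the C–O bonding pair — a single concerted displacement through a pentacoordinate transition state.
All bond changes occur in one transition state; no discrete intermediate is formed.

concerted (no intermediate)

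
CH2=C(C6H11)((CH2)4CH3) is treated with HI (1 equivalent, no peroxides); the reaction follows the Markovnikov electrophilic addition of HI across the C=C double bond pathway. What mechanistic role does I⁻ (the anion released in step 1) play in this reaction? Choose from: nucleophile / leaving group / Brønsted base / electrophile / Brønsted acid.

Step 2: Nucleophilic attack by I⁻ on the carbocation completes the addition, giving R–I.
I⁻ (the anion released in step 1) donates an electron pair to form a new σ-bond to carbon — it is the nucleophile.

nucleophile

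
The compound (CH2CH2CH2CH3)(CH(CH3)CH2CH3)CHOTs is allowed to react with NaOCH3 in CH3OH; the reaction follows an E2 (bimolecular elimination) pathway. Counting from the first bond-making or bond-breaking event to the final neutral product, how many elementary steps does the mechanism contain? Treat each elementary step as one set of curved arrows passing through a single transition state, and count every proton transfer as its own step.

1

Step 1: The strong base CH3O⁻ removes a β-hydrogen; in the same concerted event the electrons of the breaking C–H bond form the new π(C=C) bond and the C–O σ-bond breaks, expelling TsO⁻. Anti-periplanar geometry; one transition state.
Total: 1 elementary step.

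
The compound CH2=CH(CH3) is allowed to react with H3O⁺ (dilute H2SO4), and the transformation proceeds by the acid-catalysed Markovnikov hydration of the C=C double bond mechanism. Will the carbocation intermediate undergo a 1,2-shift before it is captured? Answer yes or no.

The first-formed carbocation is secondary.
No single 1,2-shift to an adjacent carbon would produce a more-substituted cation than the one already present, so no rearrangement occurs.

no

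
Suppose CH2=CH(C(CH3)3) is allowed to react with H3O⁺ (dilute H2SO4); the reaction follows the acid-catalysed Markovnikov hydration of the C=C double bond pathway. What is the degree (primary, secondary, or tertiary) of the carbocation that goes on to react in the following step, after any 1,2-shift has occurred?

Step 1: Protonation of the alkene by H3O⁺: the π bond acts as the nucleophile and picks up H⁺, giving the more stable (Markovnikov) secondary carbocation. H2O is released.
Step 2: A methyl group with its bonding pair migrates from the adjacent tert-butyl carbon to the cationic centre — a 1,2-methyl shift — upgrading the secondary cation to a tertiary one.
The cation rearranges from secondary to tertiary via a 1,2-methyl shift from the adjacent tert-butyl carbon; the tertiary cation is what reacts next.

tertiary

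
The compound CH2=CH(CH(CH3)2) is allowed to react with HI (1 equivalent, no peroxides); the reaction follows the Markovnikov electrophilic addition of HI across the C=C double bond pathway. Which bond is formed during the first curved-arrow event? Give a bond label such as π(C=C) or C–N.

C–H

Step 1: The π electrons of the C=C bond attack a proton of HI; Markovnikov addition places the new C–H on the less-substituted alkene carbon, so the positive charge ends up on the more-substituted carbon — a secondary carbocation. The H–I bond breaks heterolytically, releasing I⁻.
The bond formed in this step is the C–H bond.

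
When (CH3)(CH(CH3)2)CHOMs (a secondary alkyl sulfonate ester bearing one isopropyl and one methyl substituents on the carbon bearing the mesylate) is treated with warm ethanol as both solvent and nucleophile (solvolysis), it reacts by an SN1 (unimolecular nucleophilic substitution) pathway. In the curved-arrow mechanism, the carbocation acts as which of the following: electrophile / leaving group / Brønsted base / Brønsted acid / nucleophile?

Step 3: A lone pair on the oxygen of CH3CH2OH attacks the carbocation, forming a new C–O σ-bond and an oxonium ion.
The carbocation accepts an electron pair into an empty or π* orbital — it is the electrophile.

electrophile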